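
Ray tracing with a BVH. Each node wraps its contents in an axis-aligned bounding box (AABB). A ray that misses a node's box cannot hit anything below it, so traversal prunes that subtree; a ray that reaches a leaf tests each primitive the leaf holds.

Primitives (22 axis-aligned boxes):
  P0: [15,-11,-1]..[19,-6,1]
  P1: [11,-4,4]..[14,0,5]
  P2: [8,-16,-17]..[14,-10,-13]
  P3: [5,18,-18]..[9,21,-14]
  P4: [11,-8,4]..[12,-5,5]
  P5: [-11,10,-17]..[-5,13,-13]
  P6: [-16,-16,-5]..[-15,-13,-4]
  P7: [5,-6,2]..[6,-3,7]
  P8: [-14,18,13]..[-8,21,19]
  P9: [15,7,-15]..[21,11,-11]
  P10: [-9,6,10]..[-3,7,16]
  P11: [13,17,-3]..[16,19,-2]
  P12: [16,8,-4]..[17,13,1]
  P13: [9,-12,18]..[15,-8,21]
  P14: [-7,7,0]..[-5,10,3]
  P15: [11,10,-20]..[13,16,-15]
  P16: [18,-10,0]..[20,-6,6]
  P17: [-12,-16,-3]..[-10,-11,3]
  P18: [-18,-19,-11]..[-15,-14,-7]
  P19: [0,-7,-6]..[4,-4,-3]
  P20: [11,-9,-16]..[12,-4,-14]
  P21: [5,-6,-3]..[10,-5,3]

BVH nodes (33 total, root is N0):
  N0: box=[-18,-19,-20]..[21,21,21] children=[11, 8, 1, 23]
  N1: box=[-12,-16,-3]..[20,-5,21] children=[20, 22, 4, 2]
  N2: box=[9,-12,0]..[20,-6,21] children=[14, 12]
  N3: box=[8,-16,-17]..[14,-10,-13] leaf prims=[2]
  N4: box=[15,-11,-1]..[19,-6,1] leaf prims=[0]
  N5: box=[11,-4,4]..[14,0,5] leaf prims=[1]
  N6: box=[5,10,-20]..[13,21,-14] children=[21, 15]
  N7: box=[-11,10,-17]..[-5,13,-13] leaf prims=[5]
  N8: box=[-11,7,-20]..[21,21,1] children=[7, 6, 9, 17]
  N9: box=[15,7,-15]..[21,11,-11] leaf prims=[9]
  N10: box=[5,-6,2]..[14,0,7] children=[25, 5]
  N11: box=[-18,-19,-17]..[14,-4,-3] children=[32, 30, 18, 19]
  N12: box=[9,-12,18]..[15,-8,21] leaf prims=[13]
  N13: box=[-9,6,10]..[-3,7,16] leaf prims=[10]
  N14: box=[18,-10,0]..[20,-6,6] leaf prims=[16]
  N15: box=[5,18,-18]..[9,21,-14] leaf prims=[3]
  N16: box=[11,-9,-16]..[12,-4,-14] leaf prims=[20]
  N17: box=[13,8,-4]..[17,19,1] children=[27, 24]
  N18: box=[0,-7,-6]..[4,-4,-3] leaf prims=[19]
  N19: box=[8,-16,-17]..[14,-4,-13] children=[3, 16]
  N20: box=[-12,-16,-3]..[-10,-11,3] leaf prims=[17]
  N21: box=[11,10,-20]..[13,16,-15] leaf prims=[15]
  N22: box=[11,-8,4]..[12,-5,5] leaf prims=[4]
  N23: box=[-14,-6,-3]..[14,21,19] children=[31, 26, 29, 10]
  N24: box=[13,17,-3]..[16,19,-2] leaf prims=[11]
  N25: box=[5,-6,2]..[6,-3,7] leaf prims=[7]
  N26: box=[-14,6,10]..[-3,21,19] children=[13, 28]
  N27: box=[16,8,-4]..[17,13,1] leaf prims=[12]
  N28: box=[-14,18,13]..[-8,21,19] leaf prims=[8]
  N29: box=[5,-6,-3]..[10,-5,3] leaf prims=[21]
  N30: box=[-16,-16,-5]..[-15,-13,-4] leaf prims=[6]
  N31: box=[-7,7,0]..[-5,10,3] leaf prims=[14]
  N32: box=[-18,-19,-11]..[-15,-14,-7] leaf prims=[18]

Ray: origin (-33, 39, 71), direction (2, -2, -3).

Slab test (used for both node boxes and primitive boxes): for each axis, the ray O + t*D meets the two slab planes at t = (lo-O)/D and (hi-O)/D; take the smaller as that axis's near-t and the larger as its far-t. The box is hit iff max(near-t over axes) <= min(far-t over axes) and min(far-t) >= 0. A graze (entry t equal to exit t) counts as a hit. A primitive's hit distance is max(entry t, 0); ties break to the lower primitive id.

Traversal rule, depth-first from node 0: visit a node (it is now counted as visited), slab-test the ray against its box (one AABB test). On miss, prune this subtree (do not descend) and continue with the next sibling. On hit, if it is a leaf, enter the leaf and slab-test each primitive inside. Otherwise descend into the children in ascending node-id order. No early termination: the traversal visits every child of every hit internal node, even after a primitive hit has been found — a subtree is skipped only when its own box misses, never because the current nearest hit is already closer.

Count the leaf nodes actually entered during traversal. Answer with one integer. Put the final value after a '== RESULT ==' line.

Walk:
N0 x:[15/2,27] y:[9,29] z:[50/3,91/3] -> hit [50/3,27], descend [1, 8, 11, 23]
  N1 x:[21/2,53/2] y:[22,55/2] z:[50/3,74/3] -> hit [22,74/3], descend [2, 4, 20, 22]
    N2 x:[21,53/2] y:[45/2,51/2] z:[50/3,71/3] -> hit [45/2,71/3], descend [12, 14]
      N12 x:[21,24] y:[47/2,51/2] z:[50/3,53/3] -> miss, prune
      N14 x:[51/2,53/2] y:[45/2,49/2] z:[65/3,71/3] -> miss, prune
    N4 x:[24,26] y:[45/2,25] z:[70/3,24] -> hit [24,24] leaf, test {P0@t=24}
    N20 x:[21/2,23/2] y:[25,55/2] z:[68/3,74/3] -> miss, prune
    N22 x:[22,45/2] y:[22,47/2] z:[22,67/3] -> hit [22,67/3] leaf, test {P4@t=22}
  N8 x:[11,27] y:[9,16] z:[70/3,91/3] -> miss, prune
  N11 x:[15/2,47/2] y:[43/2,29] z:[74/3,88/3] -> miss, prune
  N23 x:[19/2,47/2] y:[9,45/2] z:[52/3,74/3] -> hit [52/3,45/2], descend [10, 26, 29, 31]
    N10 x:[19,47/2] y:[39/2,45/2] z:[64/3,23] -> hit [64/3,45/2], descend [5, 25]
      N5 x:[22,47/2] y:[39/2,43/2] z:[22,67/3] -> miss, prune
      N25 x:[19,39/2] y:[21,45/2] z:[64/3,23] -> miss, prune
    N26 x:[19/2,15] y:[9,33/2] z:[52/3,61/3] -> miss, prune
    N29 x:[19,43/2] y:[22,45/2] z:[68/3,74/3] -> miss, prune
    N31 x:[13,14] y:[29/2,16] z:[68/3,71/3] -> miss, prune

Summary -> nodes [0, 1, 2, 12, 14, 4, 20, 22, 8, 11, 23, 10, 5, 25, 26, 29, 31]; box-tests=17; leaf-entries=2; first=P4

== RESULT ==
2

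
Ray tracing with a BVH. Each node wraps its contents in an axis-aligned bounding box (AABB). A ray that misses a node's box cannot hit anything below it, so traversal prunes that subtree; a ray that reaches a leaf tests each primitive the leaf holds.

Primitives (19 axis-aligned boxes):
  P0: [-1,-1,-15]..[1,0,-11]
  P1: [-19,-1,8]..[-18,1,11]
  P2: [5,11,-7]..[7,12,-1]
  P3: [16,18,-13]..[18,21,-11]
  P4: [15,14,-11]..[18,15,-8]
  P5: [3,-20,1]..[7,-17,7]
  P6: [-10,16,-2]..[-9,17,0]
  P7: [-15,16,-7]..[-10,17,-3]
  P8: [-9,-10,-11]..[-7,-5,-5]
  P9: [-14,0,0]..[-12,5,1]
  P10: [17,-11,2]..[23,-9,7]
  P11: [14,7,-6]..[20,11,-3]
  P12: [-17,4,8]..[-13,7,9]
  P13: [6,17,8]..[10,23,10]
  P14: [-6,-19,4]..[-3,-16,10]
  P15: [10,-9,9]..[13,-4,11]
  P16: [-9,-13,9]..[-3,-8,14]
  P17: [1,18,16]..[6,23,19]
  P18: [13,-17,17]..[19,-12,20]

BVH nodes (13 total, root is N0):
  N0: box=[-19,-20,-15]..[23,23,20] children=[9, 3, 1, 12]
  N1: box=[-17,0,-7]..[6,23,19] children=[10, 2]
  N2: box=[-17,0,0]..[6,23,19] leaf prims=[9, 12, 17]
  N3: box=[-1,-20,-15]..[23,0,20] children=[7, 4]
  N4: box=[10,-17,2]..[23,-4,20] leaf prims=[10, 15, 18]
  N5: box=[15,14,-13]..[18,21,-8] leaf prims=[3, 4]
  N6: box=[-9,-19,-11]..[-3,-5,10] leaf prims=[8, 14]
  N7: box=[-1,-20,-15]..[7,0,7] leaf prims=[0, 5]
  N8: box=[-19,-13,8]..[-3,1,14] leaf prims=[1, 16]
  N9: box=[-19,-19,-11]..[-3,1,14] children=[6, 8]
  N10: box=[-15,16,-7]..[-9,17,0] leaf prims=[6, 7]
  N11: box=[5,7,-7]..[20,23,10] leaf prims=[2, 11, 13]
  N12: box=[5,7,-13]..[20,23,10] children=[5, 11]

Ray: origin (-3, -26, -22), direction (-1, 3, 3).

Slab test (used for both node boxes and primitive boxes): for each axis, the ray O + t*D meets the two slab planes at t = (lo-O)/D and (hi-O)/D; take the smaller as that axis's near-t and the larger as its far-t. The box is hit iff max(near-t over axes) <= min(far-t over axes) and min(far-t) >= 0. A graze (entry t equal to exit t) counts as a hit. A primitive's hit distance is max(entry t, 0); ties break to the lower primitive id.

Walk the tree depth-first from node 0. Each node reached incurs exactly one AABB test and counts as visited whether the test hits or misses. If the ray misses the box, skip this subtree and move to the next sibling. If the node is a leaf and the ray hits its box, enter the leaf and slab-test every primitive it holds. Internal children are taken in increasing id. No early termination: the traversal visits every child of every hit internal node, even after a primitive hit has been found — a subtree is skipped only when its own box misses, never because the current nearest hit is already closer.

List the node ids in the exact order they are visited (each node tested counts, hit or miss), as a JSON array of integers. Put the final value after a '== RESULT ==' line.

Walk:
N0 x:[-26,16] y:[2,49/3] z:[7/3,14] -> hit [7/3,14], descend [1, 3, 9, 12]
  N1 x:[-9,14] y:[26/3,49/3] z:[5,41/3] -> hit [26/3,41/3], descend [2, 10]
    N2 x:[-9,14] y:[26/3,49/3] z:[22/3,41/3] -> hit [26/3,41/3] leaf, test {P9(miss), P12@t=10, P17(miss)}
    N10 x:[6,12] y:[14,43/3] z:[5,22/3] -> miss, prune
  N3 x:[-26,-2] y:[2,26/3] z:[7/3,14] -> miss, prune
  N9 x:[0,16] y:[7/3,9] z:[11/3,12] -> hit [11/3,9], descend [6, 8]
    N6 x:[0,6] y:[7/3,7] z:[11/3,32/3] -> hit [11/3,6] leaf, test {P8@t=16/3, P14(miss)}
    N8 x:[0,16] y:[13/3,9] z:[10,12] -> miss, prune
  N12 x:[-23,-8] y:[11,49/3] z:[3,32/3] -> miss, prune

9 AABB tests over nodes [0, 1, 2, 10, 3, 9, 6, 8, 12]; 2 leaves entered; closest P8.

== RESULT ==
[0, 1, 2, 10, 3, 9, 6, 8, 12]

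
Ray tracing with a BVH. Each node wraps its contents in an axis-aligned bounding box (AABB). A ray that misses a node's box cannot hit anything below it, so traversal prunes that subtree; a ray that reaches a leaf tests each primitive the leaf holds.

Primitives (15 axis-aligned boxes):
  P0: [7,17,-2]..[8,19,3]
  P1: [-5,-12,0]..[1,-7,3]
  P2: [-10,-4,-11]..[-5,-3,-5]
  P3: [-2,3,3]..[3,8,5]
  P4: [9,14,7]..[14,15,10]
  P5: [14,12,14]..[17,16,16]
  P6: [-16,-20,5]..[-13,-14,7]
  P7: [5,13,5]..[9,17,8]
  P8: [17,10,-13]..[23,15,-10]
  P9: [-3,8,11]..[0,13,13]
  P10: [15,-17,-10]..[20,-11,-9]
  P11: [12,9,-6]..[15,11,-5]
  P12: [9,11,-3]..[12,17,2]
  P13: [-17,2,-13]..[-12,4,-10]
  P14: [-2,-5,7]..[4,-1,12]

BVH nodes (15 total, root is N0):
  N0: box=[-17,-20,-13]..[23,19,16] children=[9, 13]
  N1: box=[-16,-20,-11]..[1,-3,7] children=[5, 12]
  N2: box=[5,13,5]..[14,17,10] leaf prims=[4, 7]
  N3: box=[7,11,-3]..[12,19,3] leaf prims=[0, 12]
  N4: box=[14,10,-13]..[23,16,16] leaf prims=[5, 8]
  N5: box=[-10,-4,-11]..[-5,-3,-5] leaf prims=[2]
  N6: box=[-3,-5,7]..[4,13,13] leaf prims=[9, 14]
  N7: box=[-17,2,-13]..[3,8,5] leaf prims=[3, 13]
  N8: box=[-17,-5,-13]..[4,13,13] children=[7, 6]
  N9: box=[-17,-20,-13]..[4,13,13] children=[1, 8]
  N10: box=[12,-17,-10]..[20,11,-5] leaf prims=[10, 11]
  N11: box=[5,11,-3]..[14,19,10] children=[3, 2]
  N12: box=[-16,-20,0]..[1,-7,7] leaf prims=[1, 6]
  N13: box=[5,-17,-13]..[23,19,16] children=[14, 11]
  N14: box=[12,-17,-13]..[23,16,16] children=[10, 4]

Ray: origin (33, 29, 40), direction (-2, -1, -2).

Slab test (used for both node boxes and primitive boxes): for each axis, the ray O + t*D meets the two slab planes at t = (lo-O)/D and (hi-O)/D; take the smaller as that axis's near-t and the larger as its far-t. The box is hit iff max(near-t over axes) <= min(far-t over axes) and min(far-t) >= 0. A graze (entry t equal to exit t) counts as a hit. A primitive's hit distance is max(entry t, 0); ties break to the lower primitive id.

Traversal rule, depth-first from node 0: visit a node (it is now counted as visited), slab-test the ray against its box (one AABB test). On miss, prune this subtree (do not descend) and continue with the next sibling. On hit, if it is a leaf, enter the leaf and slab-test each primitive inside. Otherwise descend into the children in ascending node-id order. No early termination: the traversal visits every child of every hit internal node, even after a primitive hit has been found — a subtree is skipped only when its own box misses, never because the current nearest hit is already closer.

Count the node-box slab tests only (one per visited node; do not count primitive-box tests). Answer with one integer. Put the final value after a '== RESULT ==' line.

Walk:
N0 x:[5,25] y:[10,49] z:[12,53/2] -> hit [12,25], descend [9, 13]
  N9 x:[29/2,25] y:[16,49] z:[27/2,53/2] -> hit [16,25], descend [1, 8]
    N1 x:[16,49/2] y:[32,49] z:[33/2,51/2] -> miss, prune
    N8 x:[29/2,25] y:[16,34] z:[27/2,53/2] -> hit [16,25], descend [6, 7]
      N6 x:[29/2,18] y:[16,34] z:[27/2,33/2] -> hit [16,33/2] leaf, test {P9(miss), P14(miss)}
      N7 x:[15,25] y:[21,27] z:[35/2,53/2] -> hit [21,25] leaf, test {P3(miss), P13@t=25}
  N13 x:[5,14] y:[10,46] z:[12,53/2] -> hit [12,14], descend [11, 14]
    N11 x:[19/2,14] y:[10,18] z:[15,43/2] -> miss, prune
    N14 x:[5,21/2] y:[13,46] z:[12,53/2] -> miss, prune

Summary -> nodes [0, 9, 1, 8, 6, 7, 13, 11, 14]; box-tests=9; leaf-entries=2; first=P13

== RESULT ==
9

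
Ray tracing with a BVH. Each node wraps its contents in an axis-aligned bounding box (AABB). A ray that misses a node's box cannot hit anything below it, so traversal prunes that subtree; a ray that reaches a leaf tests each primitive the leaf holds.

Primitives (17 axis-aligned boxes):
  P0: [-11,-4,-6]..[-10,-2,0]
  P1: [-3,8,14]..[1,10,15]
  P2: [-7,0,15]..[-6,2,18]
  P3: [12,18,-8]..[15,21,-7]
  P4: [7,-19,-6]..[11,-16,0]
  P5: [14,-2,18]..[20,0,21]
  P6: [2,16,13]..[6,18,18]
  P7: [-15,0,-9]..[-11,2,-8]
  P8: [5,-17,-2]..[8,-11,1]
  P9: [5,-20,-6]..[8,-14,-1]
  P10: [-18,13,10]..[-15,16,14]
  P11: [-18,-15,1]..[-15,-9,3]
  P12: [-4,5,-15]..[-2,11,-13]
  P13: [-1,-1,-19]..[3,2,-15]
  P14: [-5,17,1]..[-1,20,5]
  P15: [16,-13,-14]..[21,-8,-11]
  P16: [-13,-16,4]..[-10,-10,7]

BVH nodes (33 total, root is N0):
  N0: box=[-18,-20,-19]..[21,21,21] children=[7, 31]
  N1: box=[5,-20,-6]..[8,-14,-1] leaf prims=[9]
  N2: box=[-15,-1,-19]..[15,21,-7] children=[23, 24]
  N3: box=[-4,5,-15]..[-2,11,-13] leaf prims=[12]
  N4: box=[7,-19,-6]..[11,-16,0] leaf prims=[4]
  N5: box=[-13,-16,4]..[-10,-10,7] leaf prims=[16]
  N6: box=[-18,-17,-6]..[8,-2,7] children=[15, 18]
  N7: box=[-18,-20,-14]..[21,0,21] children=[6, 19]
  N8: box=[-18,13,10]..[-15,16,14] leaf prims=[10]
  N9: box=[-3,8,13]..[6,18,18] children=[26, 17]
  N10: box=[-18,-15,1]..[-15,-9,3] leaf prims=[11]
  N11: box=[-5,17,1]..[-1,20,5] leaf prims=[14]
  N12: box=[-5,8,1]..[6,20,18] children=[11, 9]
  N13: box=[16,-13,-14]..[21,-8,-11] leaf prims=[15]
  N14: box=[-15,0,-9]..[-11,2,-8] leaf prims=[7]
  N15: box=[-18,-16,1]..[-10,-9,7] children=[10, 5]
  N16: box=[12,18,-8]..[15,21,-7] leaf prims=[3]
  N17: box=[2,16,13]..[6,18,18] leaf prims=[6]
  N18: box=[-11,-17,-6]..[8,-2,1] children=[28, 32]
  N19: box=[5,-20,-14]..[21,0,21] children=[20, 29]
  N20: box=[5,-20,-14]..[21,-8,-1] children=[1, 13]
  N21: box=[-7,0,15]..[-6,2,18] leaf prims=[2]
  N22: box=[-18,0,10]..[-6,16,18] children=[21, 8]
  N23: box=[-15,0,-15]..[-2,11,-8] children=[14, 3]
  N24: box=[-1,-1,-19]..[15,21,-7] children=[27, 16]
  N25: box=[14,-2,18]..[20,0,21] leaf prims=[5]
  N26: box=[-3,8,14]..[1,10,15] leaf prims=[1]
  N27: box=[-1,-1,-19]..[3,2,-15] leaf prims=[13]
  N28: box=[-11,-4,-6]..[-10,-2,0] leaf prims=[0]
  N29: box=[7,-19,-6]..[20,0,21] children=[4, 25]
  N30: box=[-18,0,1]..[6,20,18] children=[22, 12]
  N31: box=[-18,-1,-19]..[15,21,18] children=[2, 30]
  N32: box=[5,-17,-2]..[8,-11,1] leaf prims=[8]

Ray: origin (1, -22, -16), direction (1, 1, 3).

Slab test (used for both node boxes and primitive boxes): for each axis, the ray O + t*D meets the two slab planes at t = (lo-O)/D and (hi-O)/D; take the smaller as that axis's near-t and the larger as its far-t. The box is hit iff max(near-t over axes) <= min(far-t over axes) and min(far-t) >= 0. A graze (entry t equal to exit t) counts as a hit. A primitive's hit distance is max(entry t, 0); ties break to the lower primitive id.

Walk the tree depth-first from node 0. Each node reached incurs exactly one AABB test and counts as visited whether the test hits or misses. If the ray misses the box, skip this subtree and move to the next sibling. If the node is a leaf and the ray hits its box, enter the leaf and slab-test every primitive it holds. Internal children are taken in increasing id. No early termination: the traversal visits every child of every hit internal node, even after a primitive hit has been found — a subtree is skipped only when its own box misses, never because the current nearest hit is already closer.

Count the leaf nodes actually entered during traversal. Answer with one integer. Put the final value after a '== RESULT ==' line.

Walk:
N0 x:[-19,20] y:[2,43] z:[-1,37/3] -> hit [2,37/3], descend [7, 31]
  N7 x:[-19,20] y:[2,22] z:[2/3,37/3] -> hit [2,37/3], descend [6, 19]
    N6 x:[-19,7] y:[5,20] z:[10/3,23/3] -> hit [5,7], descend [15, 18]
      N15 x:[-19,-11] y:[6,13] z:[17/3,23/3] -> miss, prune
      N18 x:[-12,7] y:[5,20] z:[10/3,17/3] -> hit [5,17/3], descend [28, 32]
        N28 x:[-12,-11] y:[18,20] z:[10/3,16/3] -> miss, prune
        N32 x:[4,7] y:[5,11] z:[14/3,17/3] -> hit [5,17/3] leaf, test {P8@t=5}
    N19 x:[4,20] y:[2,22] z:[2/3,37/3] -> hit [4,37/3], descend [20, 29]
      N20 x:[4,20] y:[2,14] z:[2/3,5] -> hit [4,5], descend [1, 13]
        N1 x:[4,7] y:[2,8] z:[10/3,5] -> hit [4,5] leaf, test {P9@t=4}
        N13 x:[15,20] y:[9,14] z:[2/3,5/3] -> miss, prune
      N29 x:[6,19] y:[3,22] z:[10/3,37/3] -> hit [6,37/3], descend [4, 25]
        N4 x:[6,10] y:[3,6] z:[10/3,16/3] -> miss, prune
        N25 x:[13,19] y:[20,22] z:[34/3,37/3] -> miss, prune
  N31 x:[-19,14] y:[21,43] z:[-1,34/3] -> miss, prune

15 AABB tests over nodes [0, 7, 6, 15, 18, 28, 32, 19, 20, 1, 13, 29, 4, 25, 31]; 2 leaves entered; closest P9.

== RESULT ==
2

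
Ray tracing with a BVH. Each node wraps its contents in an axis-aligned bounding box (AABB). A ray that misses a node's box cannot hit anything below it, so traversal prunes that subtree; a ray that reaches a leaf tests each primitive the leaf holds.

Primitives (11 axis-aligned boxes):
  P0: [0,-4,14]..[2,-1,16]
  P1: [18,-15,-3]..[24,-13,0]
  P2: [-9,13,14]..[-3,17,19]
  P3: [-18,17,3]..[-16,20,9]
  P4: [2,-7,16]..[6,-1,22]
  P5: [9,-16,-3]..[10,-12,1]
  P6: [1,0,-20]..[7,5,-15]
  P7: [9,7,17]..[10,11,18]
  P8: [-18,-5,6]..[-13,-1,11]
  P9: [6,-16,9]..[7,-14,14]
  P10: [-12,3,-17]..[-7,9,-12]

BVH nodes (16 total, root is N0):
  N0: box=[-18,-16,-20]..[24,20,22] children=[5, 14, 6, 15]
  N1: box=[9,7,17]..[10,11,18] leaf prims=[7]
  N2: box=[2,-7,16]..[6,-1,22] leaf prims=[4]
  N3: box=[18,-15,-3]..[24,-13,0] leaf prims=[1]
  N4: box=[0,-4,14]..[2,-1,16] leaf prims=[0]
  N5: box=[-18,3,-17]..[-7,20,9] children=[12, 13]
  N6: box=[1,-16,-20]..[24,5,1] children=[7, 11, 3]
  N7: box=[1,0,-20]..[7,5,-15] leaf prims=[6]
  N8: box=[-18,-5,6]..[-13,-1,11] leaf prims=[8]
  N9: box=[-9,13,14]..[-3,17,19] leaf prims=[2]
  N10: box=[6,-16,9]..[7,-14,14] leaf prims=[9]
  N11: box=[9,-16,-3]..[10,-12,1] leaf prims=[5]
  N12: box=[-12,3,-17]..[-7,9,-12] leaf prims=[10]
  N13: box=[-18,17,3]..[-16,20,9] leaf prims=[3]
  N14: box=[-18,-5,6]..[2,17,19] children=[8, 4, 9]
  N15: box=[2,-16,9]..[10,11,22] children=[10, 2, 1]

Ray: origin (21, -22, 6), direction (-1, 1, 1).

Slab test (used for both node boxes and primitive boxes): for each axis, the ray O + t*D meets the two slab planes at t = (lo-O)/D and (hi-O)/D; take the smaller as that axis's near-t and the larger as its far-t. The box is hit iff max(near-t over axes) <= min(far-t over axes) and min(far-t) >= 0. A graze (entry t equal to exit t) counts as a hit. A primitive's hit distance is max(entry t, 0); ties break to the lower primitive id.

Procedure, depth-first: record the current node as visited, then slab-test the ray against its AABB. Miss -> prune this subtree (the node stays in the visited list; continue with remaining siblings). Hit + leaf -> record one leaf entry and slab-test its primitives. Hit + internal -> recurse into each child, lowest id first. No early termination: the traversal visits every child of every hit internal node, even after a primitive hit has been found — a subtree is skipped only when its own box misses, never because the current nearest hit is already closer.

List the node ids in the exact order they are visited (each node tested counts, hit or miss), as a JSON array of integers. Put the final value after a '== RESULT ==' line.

Walk:
N0 x:[-3,39] y:[6,42] z:[-26,16] -> hit [6,16], descend [5, 6, 14, 15]
  N5 x:[28,39] y:[25,42] z:[-23,3] -> miss, prune
  N6 x:[-3,20] y:[6,27] z:[-26,-5] -> miss, prune
  N14 x:[19,39] y:[17,39] z:[0,13] -> miss, prune
  N15 x:[11,19] y:[6,33] z:[3,16] -> hit [11,16], descend [1, 2, 10]
    N1 x:[11,12] y:[29,33] z:[11,12] -> miss, prune
    N2 x:[15,19] y:[15,21] z:[10,16] -> hit [15,16] leaf, test {P4@t=15}
    N10 x:[14,15] y:[6,8] z:[3,8] -> miss, prune

Visited [0, 5, 6, 14, 15, 1, 2, 10]. Tests: 8 box, 1 leaf. Nearest: P4.

== RESULT ==
[0, 5, 6, 14, 15, 1, 2, 10]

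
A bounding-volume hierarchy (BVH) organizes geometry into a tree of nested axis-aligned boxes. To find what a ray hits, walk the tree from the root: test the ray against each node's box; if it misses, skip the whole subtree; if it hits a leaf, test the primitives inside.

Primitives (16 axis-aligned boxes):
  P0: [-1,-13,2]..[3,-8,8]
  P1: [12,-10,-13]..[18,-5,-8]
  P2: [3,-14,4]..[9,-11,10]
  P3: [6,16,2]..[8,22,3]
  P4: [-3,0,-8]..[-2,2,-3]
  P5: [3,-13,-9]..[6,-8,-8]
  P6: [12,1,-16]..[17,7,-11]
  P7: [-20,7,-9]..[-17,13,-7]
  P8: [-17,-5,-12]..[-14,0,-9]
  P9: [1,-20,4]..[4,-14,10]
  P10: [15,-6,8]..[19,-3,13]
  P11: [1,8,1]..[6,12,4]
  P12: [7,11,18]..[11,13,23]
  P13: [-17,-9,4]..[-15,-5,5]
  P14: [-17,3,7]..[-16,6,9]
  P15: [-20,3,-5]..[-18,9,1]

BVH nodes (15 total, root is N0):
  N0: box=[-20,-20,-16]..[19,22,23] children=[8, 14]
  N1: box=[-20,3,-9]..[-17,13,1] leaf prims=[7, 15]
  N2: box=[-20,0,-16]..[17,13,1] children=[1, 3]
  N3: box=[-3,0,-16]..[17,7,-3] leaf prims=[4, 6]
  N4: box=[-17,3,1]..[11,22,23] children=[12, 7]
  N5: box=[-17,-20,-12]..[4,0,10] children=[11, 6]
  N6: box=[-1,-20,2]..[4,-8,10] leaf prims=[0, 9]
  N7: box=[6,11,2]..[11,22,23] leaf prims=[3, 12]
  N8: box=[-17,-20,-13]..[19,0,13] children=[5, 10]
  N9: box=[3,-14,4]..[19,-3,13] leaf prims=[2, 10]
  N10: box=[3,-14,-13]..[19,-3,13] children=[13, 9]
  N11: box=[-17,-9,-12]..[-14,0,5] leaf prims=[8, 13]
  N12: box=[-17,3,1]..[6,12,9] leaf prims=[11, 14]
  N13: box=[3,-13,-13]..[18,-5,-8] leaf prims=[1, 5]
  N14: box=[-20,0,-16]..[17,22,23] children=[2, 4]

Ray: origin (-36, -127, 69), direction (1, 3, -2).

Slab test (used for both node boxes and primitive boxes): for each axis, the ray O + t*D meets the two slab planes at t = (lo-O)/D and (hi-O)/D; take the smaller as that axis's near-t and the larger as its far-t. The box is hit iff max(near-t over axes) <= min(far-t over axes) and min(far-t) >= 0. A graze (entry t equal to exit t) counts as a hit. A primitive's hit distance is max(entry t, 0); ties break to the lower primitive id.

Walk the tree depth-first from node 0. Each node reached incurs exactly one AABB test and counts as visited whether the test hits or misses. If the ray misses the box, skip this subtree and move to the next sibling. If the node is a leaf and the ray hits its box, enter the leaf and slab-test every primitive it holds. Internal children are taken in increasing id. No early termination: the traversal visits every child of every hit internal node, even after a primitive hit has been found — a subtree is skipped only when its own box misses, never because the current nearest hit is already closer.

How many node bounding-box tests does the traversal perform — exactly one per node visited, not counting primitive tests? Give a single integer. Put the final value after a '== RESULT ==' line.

Walk:
N0 x:[16,55] y:[107/3,149/3] z:[23,85/2] -> hit [107/3,85/2], descend [8, 14]
  N8 x:[19,55] y:[107/3,127/3] z:[28,41] -> hit [107/3,41], descend [5, 10]
    N5 x:[19,40] y:[107/3,127/3] z:[59/2,81/2] -> hit [107/3,40], descend [6, 11]
      N6 x:[35,40] y:[107/3,119/3] z:[59/2,67/2] -> miss, prune
      N11 x:[19,22] y:[118/3,127/3] z:[32,81/2] -> miss, prune
    N10 x:[39,55] y:[113/3,124/3] z:[28,41] -> hit [39,41], descend [9, 13]
      N9 x:[39,55] y:[113/3,124/3] z:[28,65/2] -> miss, prune
      N13 x:[39,54] y:[38,122/3] z:[77/2,41] -> hit [39,122/3] leaf, test {P1(miss), P5@t=39}
  N14 x:[16,53] y:[127/3,149/3] z:[23,85/2] -> hit [127/3,85/2], descend [2, 4]
    N2 x:[16,53] y:[127/3,140/3] z:[34,85/2] -> hit [127/3,85/2], descend [1, 3]
      N1 x:[16,19] y:[130/3,140/3] z:[34,39] -> miss, prune
      N3 x:[33,53] y:[127/3,134/3] z:[36,85/2] -> hit [127/3,85/2] leaf, test {P4(miss), P6(miss)}
    N4 x:[19,47] y:[130/3,149/3] z:[23,34] -> miss, prune

order=[0, 8, 5, 6, 11, 10, 9, 13, 14, 2, 1, 3, 4]  |boxes|=13  |leaves|=2  hit=P5

== RESULT ==
13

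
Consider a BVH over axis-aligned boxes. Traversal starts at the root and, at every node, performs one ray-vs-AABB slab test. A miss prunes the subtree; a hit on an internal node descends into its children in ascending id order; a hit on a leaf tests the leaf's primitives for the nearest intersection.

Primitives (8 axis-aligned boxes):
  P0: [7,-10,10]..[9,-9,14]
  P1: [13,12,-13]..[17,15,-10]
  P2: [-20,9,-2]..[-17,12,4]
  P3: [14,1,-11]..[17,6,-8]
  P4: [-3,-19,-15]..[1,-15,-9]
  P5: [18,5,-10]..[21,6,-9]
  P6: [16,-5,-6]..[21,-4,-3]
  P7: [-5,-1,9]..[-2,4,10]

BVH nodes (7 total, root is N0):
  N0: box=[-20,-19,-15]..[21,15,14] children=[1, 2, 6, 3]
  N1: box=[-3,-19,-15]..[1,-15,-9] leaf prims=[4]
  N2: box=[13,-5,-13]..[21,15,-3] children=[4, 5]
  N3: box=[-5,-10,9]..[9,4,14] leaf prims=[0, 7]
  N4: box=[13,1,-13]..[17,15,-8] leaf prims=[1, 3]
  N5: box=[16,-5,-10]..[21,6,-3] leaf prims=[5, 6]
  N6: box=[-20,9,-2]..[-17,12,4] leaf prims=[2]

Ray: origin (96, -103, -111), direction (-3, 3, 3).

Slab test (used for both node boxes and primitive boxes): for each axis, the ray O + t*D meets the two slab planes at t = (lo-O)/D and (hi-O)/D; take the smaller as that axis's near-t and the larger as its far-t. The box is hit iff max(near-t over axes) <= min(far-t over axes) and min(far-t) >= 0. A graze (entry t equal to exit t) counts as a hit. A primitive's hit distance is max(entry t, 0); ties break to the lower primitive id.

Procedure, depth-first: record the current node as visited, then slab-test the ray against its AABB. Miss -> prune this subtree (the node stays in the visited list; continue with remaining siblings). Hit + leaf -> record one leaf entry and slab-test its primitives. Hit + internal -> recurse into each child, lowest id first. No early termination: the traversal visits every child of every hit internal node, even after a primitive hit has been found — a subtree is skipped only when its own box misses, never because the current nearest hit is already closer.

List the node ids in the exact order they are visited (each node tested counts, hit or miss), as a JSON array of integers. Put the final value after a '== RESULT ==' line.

Walk:
N0 x:[25,116/3] y:[28,118/3] z:[32,125/3] -> hit [32,116/3], descend [1, 2, 3, 6]
  N1 x:[95/3,33] y:[28,88/3] z:[32,34] -> miss, prune
  N2 x:[25,83/3] y:[98/3,118/3] z:[98/3,36] -> miss, prune
  N3 x:[29,101/3] y:[31,107/3] z:[40,125/3] -> miss, prune
  N6 x:[113/3,116/3] y:[112/3,115/3] z:[109/3,115/3] -> hit [113/3,115/3] leaf, test {P2@t=113/3}

Visited [0, 1, 2, 3, 6]. Tests: 5 box, 1 leaf. Nearest: P2.

== RESULT ==
[0, 1, 2, 3, 6]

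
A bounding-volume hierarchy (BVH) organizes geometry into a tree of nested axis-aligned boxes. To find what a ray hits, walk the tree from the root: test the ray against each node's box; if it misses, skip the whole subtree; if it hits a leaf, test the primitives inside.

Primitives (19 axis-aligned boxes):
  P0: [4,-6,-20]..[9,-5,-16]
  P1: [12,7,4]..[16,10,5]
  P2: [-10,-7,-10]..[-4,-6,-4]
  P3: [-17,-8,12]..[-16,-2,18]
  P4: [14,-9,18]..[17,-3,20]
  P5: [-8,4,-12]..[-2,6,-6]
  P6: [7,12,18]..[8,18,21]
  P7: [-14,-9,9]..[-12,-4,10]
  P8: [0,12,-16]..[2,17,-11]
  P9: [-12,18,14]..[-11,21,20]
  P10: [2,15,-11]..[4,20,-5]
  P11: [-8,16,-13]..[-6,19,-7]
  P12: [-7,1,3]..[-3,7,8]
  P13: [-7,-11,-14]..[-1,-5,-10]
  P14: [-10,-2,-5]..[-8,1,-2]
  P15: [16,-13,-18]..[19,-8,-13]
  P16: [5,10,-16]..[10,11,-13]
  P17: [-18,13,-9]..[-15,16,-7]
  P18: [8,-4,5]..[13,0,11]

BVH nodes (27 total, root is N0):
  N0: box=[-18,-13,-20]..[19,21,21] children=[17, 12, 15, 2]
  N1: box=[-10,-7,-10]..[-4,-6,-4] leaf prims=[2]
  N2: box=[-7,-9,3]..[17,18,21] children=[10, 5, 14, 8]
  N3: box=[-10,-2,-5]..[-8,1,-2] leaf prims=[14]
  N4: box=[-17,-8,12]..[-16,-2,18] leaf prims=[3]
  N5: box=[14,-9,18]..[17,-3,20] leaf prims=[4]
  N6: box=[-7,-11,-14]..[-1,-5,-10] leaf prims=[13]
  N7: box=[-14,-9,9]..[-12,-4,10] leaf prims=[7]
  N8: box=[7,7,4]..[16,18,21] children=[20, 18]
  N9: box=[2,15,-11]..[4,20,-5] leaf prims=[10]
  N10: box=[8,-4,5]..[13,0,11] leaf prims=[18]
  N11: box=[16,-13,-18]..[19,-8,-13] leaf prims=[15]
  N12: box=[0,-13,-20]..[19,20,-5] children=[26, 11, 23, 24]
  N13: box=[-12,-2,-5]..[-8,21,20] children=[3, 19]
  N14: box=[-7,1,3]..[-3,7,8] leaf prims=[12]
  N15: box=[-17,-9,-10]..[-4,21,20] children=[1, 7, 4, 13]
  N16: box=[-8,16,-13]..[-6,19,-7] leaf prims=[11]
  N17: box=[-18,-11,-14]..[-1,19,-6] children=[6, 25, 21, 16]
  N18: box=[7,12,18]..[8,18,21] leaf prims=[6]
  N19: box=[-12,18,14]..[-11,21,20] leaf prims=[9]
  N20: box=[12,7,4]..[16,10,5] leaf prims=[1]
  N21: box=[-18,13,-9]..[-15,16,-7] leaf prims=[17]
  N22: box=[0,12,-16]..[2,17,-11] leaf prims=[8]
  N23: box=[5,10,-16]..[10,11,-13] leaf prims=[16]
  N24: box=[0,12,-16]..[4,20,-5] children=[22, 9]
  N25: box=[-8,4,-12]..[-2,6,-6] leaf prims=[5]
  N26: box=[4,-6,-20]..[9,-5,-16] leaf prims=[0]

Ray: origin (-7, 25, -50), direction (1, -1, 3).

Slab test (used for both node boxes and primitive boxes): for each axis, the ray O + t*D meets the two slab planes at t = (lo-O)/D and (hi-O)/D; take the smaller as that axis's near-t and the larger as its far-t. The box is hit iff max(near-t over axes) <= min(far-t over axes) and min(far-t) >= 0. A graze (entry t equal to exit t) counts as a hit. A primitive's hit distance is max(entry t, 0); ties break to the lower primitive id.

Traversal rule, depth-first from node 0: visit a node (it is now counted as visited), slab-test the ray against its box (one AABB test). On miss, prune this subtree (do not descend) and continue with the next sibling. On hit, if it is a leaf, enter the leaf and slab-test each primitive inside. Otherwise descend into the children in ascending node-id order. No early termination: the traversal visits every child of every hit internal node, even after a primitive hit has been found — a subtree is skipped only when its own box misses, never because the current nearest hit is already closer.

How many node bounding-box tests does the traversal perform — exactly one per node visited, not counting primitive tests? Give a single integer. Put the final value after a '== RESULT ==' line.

Traverse from the root:
N0 x:[-11,26] y:[4,38] z:[10,71/3] -> hit [10,71/3], descend [2, 12, 15, 17]
  N2 x:[0,24] y:[7,34] z:[53/3,71/3] -> hit [53/3,71/3], descend [5, 8, 10, 14]
    N5 x:[21,24] y:[28,34] z:[68/3,70/3] -> miss, prune
    N8 x:[14,23] y:[7,18] z:[18,71/3] -> hit [18,18], descend [18, 20]
      N18 x:[14,15] y:[7,13] z:[68/3,71/3] -> miss, prune
      N20 x:[19,23] y:[15,18] z:[18,55/3] -> miss, prune
    N10 x:[15,20] y:[25,29] z:[55/3,61/3] -> miss, prune
    N14 x:[0,4] y:[18,24] z:[53/3,58/3] -> miss, prune
  N12 x:[7,26] y:[5,38] z:[10,15] -> hit [10,15], descend [11, 23, 24, 26]
    N11 x:[23,26] y:[33,38] z:[32/3,37/3] -> miss, prune
    N23 x:[12,17] y:[14,15] z:[34/3,37/3] -> miss, prune
    N24 x:[7,11] y:[5,13] z:[34/3,15] -> miss, prune
    N26 x:[11,16] y:[30,31] z:[10,34/3] -> miss, prune
  N15 x:[-10,3] y:[4,34] z:[40/3,70/3] -> miss, prune
  N17 x:[-11,6] y:[6,36] z:[12,44/3] -> miss, prune

Summary -> nodes [0, 2, 5, 8, 18, 20, 10, 14, 12, 11, 23, 24, 26, 15, 17]; box-tests=15; leaf-entries=0; first=miss

== RESULT ==
15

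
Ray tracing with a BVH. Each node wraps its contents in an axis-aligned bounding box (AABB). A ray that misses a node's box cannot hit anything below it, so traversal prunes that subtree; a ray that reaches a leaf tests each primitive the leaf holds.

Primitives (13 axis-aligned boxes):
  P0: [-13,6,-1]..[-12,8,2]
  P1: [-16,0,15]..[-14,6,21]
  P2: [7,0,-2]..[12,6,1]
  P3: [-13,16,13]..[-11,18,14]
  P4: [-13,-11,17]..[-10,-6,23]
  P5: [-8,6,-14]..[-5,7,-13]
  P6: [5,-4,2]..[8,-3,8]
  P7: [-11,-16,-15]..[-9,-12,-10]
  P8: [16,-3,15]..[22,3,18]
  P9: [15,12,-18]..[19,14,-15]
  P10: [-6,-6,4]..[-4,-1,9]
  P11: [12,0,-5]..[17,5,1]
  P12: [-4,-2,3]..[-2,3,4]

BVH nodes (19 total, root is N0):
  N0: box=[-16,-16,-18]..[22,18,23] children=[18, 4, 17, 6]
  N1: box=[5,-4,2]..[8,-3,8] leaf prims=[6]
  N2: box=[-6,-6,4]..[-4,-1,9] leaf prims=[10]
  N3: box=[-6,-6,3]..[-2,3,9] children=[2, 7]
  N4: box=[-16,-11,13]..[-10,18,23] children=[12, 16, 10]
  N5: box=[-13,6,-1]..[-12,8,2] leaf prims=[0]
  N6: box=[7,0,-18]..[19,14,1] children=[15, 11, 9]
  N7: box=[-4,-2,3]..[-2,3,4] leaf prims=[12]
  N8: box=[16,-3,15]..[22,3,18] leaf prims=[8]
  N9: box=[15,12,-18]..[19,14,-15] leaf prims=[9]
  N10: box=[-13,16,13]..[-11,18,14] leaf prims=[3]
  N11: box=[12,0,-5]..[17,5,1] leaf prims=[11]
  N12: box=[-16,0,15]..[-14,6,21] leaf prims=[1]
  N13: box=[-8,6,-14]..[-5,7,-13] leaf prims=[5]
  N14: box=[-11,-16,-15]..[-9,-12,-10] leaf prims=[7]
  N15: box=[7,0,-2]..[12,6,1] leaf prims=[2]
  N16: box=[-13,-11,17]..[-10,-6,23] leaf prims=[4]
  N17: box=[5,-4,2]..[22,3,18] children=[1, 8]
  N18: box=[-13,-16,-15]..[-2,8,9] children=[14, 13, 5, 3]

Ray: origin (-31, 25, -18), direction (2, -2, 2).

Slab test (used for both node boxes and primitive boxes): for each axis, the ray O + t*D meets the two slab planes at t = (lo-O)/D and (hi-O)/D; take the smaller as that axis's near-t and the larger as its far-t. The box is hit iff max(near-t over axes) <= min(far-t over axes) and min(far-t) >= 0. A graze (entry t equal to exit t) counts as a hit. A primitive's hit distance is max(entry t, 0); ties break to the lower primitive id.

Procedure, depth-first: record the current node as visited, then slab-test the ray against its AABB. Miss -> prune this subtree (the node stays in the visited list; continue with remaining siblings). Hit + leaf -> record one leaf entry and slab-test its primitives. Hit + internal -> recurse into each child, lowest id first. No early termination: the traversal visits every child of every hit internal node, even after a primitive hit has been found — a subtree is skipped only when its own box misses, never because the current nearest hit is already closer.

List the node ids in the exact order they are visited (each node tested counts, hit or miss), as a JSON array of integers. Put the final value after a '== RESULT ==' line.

Trace the traversal:
N0 x:[15/2,53/2] y:[7/2,41/2] z:[0,41/2] -> hit [15/2,41/2], descend [4, 6, 17, 18]
  N4 x:[15/2,21/2] y:[7/2,18] z:[31/2,41/2] -> miss, prune
  N6 x:[19,25] y:[11/2,25/2] z:[0,19/2] -> miss, prune
  N17 x:[18,53/2] y:[11,29/2] z:[10,18] -> miss, prune
  N18 x:[9,29/2] y:[17/2,41/2] z:[3/2,27/2] -> hit [9,27/2], descend [3, 5, 13, 14]
    N3 x:[25/2,29/2] y:[11,31/2] z:[21/2,27/2] -> hit [25/2,27/2], descend [2, 7]
      N2 x:[25/2,27/2] y:[13,31/2] z:[11,27/2] -> hit [13,27/2] leaf, test {P10@t=13}
      N7 x:[27/2,29/2] y:[11,27/2] z:[21/2,11] -> miss, prune
    N5 x:[9,19/2] y:[17/2,19/2] z:[17/2,10] -> hit [9,19/2] leaf, test {P0@t=9}
    N13 x:[23/2,13] y:[9,19/2] z:[2,5/2] -> miss, prune
    N14 x:[10,11] y:[37/2,41/2] z:[3/2,4] -> miss, prune

order=[0, 4, 6, 17, 18, 3, 2, 7, 5, 13, 14]  |boxes|=11  |leaves|=2  hit=P0

== RESULT ==
[0, 4, 6, 17, 18, 3, 2, 7, 5, 13, 14]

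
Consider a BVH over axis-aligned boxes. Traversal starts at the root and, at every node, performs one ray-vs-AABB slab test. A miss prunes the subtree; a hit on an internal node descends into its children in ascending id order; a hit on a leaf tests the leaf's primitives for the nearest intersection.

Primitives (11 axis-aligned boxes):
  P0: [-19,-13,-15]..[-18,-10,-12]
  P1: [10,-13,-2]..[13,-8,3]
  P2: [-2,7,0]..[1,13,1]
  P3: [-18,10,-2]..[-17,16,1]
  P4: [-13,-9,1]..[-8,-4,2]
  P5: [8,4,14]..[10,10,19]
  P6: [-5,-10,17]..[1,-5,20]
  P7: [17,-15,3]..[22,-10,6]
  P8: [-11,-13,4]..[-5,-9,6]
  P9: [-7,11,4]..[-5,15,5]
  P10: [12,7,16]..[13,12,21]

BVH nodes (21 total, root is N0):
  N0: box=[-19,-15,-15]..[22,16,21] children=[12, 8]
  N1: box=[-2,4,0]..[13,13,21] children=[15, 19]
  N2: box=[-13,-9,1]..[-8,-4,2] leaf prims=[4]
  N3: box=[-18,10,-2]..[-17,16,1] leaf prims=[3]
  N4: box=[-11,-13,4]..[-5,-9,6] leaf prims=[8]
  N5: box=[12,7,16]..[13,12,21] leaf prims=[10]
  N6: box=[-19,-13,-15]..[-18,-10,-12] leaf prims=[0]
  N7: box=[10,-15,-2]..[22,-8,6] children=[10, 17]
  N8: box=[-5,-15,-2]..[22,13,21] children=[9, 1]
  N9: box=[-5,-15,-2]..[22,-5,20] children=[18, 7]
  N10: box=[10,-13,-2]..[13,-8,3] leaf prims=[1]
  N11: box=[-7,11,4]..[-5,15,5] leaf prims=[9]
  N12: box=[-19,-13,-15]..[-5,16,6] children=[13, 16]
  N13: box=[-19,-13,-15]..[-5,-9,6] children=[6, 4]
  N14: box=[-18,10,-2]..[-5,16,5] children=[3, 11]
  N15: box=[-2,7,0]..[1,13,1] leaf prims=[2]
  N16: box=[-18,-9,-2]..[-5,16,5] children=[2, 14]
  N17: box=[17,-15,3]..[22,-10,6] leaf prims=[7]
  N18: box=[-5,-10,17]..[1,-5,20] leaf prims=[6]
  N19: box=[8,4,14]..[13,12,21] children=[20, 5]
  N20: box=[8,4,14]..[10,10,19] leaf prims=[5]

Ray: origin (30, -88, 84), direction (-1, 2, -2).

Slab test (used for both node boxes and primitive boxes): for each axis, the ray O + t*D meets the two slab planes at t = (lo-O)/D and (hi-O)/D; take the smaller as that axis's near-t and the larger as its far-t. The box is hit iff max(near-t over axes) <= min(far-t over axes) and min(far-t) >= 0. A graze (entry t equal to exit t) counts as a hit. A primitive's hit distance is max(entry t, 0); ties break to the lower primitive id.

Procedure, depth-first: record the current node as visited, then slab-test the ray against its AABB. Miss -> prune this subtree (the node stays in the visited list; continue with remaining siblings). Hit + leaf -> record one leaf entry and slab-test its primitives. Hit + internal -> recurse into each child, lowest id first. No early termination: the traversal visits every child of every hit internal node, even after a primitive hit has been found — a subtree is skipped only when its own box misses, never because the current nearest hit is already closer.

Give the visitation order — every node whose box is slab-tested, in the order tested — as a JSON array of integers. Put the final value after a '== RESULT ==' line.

Trace the traversal:
N0 x:[8,49] y:[73/2,52] z:[63/2,99/2] -> hit [73/2,49], descend [8, 12]
  N8 x:[8,35] y:[73/2,101/2] z:[63/2,43] -> miss, prune
  N12 x:[35,49] y:[75/2,52] z:[39,99/2] -> hit [39,49], descend [13, 16]
    N13 x:[35,49] y:[75/2,79/2] z:[39,99/2] -> hit [39,79/2], descend [4, 6]
      N4 x:[35,41] y:[75/2,79/2] z:[39,40] -> hit [39,79/2] leaf, test {P8@t=39}
      N6 x:[48,49] y:[75/2,39] z:[48,99/2] -> miss, prune
    N16 x:[35,48] y:[79/2,52] z:[79/2,43] -> hit [79/2,43], descend [2, 14]
      N2 x:[38,43] y:[79/2,42] z:[41,83/2] -> hit [41,83/2] leaf, test {P4@t=41}
      N14 x:[35,48] y:[49,52] z:[79/2,43] -> miss, prune

Summary -> nodes [0, 8, 12, 13, 4, 6, 16, 2, 14]; box-tests=9; leaf-entries=2; first=P8

== RESULT ==
[0, 8, 12, 13, 4, 6, 16, 2, 14]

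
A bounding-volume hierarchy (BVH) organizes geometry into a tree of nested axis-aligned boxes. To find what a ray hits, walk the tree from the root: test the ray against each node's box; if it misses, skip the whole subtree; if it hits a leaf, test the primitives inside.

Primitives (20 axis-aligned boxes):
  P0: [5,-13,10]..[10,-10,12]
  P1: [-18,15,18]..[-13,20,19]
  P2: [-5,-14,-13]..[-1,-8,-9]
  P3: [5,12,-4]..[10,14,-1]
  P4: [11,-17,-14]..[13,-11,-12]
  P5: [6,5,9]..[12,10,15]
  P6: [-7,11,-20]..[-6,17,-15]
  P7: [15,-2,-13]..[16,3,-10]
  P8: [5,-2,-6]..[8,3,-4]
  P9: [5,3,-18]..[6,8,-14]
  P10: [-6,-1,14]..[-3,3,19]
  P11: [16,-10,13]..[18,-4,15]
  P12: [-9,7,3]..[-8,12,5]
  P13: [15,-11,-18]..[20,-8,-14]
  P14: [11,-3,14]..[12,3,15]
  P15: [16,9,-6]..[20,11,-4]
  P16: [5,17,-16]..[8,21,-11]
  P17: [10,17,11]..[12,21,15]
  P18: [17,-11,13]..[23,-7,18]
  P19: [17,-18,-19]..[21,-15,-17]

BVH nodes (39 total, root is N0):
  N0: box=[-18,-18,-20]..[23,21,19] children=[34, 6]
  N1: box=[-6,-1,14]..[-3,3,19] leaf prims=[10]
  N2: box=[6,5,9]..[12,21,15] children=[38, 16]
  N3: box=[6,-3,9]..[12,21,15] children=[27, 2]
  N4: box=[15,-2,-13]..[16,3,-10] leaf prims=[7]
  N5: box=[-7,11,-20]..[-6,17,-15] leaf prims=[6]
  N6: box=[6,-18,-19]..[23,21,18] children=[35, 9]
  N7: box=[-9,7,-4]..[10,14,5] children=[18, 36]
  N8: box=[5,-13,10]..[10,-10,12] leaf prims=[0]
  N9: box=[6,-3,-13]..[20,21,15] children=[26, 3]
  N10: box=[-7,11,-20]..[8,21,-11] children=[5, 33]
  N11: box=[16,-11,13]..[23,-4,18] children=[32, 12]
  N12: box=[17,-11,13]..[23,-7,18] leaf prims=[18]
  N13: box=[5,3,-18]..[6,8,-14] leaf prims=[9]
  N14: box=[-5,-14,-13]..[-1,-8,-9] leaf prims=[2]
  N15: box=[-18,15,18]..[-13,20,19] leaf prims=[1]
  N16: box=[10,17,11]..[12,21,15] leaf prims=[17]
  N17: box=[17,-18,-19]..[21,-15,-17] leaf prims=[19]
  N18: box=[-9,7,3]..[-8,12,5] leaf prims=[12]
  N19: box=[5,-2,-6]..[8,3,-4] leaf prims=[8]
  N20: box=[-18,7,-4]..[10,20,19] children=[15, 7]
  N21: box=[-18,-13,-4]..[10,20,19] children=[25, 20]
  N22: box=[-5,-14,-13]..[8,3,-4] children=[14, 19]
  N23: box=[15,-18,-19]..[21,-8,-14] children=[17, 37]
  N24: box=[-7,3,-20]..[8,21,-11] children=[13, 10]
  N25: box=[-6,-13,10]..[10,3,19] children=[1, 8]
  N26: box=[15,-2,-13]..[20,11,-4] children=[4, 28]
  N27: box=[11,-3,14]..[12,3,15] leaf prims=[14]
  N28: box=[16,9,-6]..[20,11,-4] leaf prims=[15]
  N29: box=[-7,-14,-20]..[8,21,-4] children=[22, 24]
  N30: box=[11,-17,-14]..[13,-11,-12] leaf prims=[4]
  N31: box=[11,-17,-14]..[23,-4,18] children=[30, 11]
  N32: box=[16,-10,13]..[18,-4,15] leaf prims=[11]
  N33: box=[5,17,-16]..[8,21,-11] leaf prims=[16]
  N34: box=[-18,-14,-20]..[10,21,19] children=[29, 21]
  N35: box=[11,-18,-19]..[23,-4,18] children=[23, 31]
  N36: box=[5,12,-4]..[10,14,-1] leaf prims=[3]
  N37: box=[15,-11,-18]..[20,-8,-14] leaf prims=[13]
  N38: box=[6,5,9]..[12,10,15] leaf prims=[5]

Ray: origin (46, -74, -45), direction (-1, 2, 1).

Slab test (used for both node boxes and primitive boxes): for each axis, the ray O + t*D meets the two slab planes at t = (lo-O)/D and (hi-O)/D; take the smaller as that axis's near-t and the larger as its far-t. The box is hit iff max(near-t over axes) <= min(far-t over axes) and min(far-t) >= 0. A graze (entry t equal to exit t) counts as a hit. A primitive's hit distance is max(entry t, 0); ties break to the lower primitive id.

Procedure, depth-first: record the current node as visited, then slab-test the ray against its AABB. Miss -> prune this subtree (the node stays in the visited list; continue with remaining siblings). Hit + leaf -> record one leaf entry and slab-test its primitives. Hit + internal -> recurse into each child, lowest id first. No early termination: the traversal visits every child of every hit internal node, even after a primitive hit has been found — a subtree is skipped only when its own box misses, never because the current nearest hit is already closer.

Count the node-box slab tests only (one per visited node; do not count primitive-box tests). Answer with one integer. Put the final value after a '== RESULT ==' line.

Traverse from the root:
N0 x:[23,64] y:[28,95/2] z:[25,64] -> hit [28,95/2], descend [6, 34]
  N6 x:[23,40] y:[28,95/2] z:[26,63] -> hit [28,40], descend [9, 35]
    N9 x:[26,40] y:[71/2,95/2] z:[32,60] -> hit [71/2,40], descend [3, 26]
      N3 x:[34,40] y:[71/2,95/2] z:[54,60] -> miss, prune
      N26 x:[26,31] y:[36,85/2] z:[32,41] -> miss, prune
    N35 x:[23,35] y:[28,35] z:[26,63] -> hit [28,35], descend [23, 31]
      N23 x:[25,31] y:[28,33] z:[26,31] -> hit [28,31], descend [17, 37]
        N17 x:[25,29] y:[28,59/2] z:[26,28] -> hit [28,28] leaf, test {P19@t=28}
        N37 x:[26,31] y:[63/2,33] z:[27,31] -> miss, prune
      N31 x:[23,35] y:[57/2,35] z:[31,63] -> hit [31,35], descend [11, 30]
        N11 x:[23,30] y:[63/2,35] z:[58,63] -> miss, prune
        N30 x:[33,35] y:[57/2,63/2] z:[31,33] -> miss, prune
  N34 x:[36,64] y:[30,95/2] z:[25,64] -> hit [36,95/2], descend [21, 29]
    N21 x:[36,64] y:[61/2,47] z:[41,64] -> hit [41,47], descend [20, 25]
      N20 x:[36,64] y:[81/2,47] z:[41,64] -> hit [41,47], descend [7, 15]
        N7 x:[36,55] y:[81/2,44] z:[41,50] -> hit [41,44], descend [18, 36]
          N18 x:[54,55] y:[81/2,43] z:[48,50] -> miss, prune
          N36 x:[36,41] y:[43,44] z:[41,44] -> miss, prune
        N15 x:[59,64] y:[89/2,47] z:[63,64] -> miss, prune
      N25 x:[36,52] y:[61/2,77/2] z:[55,64] -> miss, prune
    N29 x:[38,53] y:[30,95/2] z:[25,41] -> hit [38,41], descend [22, 24]
      N22 x:[38,51] y:[30,77/2] z:[32,41] -> hit [38,77/2], descend [14, 19]
        N14 x:[47,51] y:[30,33] z:[32,36] -> miss, prune
        N19 x:[38,41] y:[36,77/2] z:[39,41] -> miss, prune
      N24 x:[38,53] y:[77/2,95/2] z:[25,34] -> miss, prune

Summary -> nodes [0, 6, 9, 3, 26, 35, 23, 17, 37, 31, 11, 30, 34, 21, 20, 7, 18, 36, 15, 25, 29, 22, 14, 19, 24]; box-tests=25; leaf-entries=1; first=P19

== RESULT ==
25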